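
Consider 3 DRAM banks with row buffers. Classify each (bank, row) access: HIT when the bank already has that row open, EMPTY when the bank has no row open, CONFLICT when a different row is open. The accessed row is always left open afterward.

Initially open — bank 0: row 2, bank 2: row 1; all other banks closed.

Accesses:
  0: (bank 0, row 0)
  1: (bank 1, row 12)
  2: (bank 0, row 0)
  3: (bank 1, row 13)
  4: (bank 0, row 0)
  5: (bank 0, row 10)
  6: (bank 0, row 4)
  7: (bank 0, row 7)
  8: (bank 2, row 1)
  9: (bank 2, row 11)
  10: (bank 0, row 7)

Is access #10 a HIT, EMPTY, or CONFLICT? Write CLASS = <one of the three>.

0: bank 0 row 0 — prev 2 → CONFLICT
1: bank 1 row 12 — prev None → EMPTY
2: bank 0 row 0 — prev 0 → HIT
3: bank 1 row 13 — prev 12 → CONFLICT
4: bank 0 row 0 — prev 0 → HIT
5: bank 0 row 10 — prev 0 → CONFLICT
6: bank 0 row 4 — prev 10 → CONFLICT
7: bank 0 row 7 — prev 4 → CONFLICT
8: bank 2 row 1 — prev 1 → HIT
9: bank 2 row 11 — prev 1 → CONFLICT
10: bank 0 row 7 — prev 7 → HIT

CLASS = HIT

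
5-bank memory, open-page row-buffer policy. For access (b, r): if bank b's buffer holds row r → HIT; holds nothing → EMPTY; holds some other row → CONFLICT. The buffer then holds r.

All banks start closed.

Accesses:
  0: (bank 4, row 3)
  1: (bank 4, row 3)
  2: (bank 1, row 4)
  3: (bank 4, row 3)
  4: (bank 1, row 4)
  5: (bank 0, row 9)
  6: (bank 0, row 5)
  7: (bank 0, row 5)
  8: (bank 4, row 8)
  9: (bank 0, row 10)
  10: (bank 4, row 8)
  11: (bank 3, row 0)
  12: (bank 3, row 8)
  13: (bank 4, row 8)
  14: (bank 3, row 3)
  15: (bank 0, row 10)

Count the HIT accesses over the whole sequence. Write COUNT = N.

0: bank 4 row 3 — prev None → EMPTY
1: bank 4 row 3 — prev 3 → HIT
2: bank 1 row 4 — prev None → EMPTY
3: bank 4 row 3 — prev 3 → HIT
4: bank 1 row 4 — prev 4 → HIT
5: bank 0 row 9 — prev None → EMPTY
6: bank 0 row 5 — prev 9 → CONFLICT
7: bank 0 row 5 — prev 5 → HIT
8: bank 4 row 8 — prev 3 → CONFLICT
9: bank 0 row 10 — prev 5 → CONFLICT
10: bank 4 row 8 — prev 8 → HIT
11: bank 3 row 0 — prev None → EMPTY
12: bank 3 row 8 — prev 0 → CONFLICT
13: bank 4 row 8 — prev 8 → HIT
14: bank 3 row 3 — prev 8 → CONFLICT
15: bank 0 row 10 — prev 10 → HIT

COUNT = 7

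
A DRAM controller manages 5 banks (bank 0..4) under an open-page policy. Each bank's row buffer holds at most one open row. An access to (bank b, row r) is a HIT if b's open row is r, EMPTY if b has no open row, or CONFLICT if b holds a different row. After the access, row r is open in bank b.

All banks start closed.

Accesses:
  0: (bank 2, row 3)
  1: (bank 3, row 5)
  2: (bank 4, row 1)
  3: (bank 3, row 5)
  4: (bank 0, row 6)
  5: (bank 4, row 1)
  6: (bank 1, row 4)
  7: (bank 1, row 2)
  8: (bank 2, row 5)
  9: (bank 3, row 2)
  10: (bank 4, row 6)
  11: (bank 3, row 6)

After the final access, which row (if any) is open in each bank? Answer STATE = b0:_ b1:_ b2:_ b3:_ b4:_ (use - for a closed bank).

0: bank 2 row 3 — prev None → EMPTY
1: bank 3 row 5 — prev None → EMPTY
2: bank 4 row 1 — prev None → EMPTY
3: bank 3 row 5 — prev 5 → HIT
4: bank 0 row 6 — prev None → EMPTY
5: bank 4 row 1 — prev 1 → HIT
6: bank 1 row 4 — prev None → EMPTY
7: bank 1 row 2 — prev 4 → CONFLICT
8: bank 2 row 5 — prev 3 → CONFLICT
9: bank 3 row 2 — prev 5 → CONFLICT
10: bank 4 row 6 — prev 1 → CONFLICT
11: bank 3 row 6 — prev 2 → CONFLICT

STATE = b0:6 b1:2 b2:5 b3:6 b4:6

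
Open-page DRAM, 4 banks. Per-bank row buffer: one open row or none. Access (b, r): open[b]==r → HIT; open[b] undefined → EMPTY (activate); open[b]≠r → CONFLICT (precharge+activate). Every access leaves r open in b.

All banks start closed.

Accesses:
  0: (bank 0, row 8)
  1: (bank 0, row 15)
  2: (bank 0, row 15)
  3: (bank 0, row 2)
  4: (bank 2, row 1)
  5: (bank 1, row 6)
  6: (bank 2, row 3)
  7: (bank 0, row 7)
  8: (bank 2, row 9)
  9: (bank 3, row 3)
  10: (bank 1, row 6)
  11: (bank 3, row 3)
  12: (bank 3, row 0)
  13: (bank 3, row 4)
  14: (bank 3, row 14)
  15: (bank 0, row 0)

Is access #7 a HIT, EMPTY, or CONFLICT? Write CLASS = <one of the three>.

  [0] b0 r8: no row ⇒ E
  [1] b0 r15: had r8 ⇒ C
  [2] b0 r15: had r15 ⇒ H
  [3] b0 r2: had r15 ⇒ C
  [4] b2 r1: no row ⇒ E
  [5] b1 r6: no row ⇒ E
  [6] b2 r3: had r1 ⇒ C
  [7] b0 r7: had r2 ⇒ C
  [8] b2 r9: had r3 ⇒ C
  [9] b3 r3: no row ⇒ E
  [10] b1 r6: had r6 ⇒ H
  [11] b3 r3: had r3 ⇒ H
  [12] b3 r0: had r3 ⇒ C
  [13] b3 r4: had r0 ⇒ C
  [14] b3 r14: had r4 ⇒ C
  [15] b0 r0: had r7 ⇒ C

CLASS = CONFLICT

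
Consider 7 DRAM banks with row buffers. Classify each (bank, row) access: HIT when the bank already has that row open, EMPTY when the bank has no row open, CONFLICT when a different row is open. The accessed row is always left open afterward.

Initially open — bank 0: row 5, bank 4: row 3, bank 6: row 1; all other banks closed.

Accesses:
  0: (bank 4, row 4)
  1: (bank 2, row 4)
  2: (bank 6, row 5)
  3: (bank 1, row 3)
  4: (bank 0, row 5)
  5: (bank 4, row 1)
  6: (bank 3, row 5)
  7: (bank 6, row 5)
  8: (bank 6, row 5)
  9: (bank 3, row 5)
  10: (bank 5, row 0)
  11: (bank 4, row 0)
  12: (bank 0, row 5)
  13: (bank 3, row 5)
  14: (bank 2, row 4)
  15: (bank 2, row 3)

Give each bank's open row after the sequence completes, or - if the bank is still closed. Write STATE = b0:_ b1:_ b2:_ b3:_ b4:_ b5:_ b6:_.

  [0] b4 r4: had r3 ⇒ C
  [1] b2 r4: no row ⇒ E
  [2] b6 r5: had r1 ⇒ C
  [3] b1 r3: no row ⇒ E
  [4] b0 r5: had r5 ⇒ H
  [5] b4 r1: had r4 ⇒ C
  [6] b3 r5: no row ⇒ E
  [7] b6 r5: had r5 ⇒ H
  [8] b6 r5: had r5 ⇒ H
  [9] b3 r5: had r5 ⇒ H
  [10] b5 r0: no row ⇒ E
  [11] b4 r0: had r1 ⇒ C
  [12] b0 r5: had r5 ⇒ H
  [13] b3 r5: had r5 ⇒ H
  [14] b2 r4: had r4 ⇒ H
  [15] b2 r3: had r4 ⇒ C

STATE = b0:5 b1:3 b2:3 b3:5 b4:0 b5:0 b6:5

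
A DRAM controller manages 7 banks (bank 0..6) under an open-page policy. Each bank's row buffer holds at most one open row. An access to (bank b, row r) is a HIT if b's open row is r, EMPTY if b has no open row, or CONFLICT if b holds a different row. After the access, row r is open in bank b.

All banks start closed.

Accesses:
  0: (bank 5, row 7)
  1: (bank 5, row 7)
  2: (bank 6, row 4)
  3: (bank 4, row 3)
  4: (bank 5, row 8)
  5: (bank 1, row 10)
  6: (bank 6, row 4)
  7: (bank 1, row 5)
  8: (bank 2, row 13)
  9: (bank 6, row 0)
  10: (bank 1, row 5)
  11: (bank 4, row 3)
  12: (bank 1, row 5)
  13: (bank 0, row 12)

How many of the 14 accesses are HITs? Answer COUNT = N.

COUNT = 5

#0 (5,7) E
#1 (5,7) H  (was 7)
#2 (6,4) E
#3 (4,3) E
#4 (5,8) C  (was 7)
#5 (1,10) E
#6 (6,4) H  (was 4)
#7 (1,5) C  (was 10)
#8 (2,13) E
#9 (6,0) C  (was 4)
#10 (1,5) H  (was 5)
#11 (4,3) H  (was 3)
#12 (1,5) H  (was 5)
#13 (0,12) E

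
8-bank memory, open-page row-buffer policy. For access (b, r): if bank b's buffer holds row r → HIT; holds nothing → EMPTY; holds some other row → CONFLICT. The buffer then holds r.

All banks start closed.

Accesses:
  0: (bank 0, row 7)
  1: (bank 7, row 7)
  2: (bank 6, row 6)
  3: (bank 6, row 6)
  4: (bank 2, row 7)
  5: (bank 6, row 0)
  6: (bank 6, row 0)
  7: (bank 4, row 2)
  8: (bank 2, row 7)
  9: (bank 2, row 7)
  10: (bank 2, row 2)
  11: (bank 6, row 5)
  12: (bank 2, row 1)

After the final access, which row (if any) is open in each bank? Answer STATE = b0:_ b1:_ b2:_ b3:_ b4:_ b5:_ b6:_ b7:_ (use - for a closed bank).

step 0: bank0 None->7 [EMPTY]
step 1: bank7 None->7 [EMPTY]
step 2: bank6 None->6 [EMPTY]
step 3: bank6 6->6 [HIT]
step 4: bank2 None->7 [EMPTY]
step 5: bank6 6->0 [CONFLICT]
step 6: bank6 0->0 [HIT]
step 7: bank4 None->2 [EMPTY]
step 8: bank2 7->7 [HIT]
step 9: bank2 7->7 [HIT]
step 10: bank2 7->2 [CONFLICT]
step 11: bank6 0->5 [CONFLICT]
step 12: bank2 2->1 [CONFLICT]

STATE = b0:7 b1:- b2:1 b3:- b4:2 b5:- b6:5 b7:7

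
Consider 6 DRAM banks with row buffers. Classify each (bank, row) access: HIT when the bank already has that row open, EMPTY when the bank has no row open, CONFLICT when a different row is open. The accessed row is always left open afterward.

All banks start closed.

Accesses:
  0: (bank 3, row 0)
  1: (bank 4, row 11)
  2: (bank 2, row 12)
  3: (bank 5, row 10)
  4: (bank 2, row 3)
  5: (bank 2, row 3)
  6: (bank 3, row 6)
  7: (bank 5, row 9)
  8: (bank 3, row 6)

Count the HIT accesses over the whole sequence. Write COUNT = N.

0: bank 3 row 0 — prev None → EMPTY
1: bank 4 row 11 — prev None → EMPTY
2: bank 2 row 12 — prev None → EMPTY
3: bank 5 row 10 — prev None → EMPTY
4: bank 2 row 3 — prev 12 → CONFLICT
5: bank 2 row 3 — prev 3 → HIT
6: bank 3 row 6 — prev 0 → CONFLICT
7: bank 5 row 9 — prev 10 → CONFLICT
8: bank 3 row 6 — prev 6 → HIT

COUNT = 2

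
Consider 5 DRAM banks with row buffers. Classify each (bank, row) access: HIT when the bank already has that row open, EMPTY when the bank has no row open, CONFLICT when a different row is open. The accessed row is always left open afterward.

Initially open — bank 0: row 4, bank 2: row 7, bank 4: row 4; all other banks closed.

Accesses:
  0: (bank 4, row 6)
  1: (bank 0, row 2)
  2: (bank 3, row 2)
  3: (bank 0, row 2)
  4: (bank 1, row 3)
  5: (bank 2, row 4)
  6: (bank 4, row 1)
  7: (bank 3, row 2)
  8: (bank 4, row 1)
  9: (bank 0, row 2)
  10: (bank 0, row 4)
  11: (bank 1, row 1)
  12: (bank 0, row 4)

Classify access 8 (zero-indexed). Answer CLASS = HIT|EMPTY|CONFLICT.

CLASS = HIT

step 0: bank4 4->6 [CONFLICT]
step 1: bank0 4->2 [CONFLICT]
step 2: bank3 None->2 [EMPTY]
step 3: bank0 2->2 [HIT]
step 4: bank1 None->3 [EMPTY]
step 5: bank2 7->4 [CONFLICT]
step 6: bank4 6->1 [CONFLICT]
step 7: bank3 2->2 [HIT]
step 8: bank4 1->1 [HIT]
step 9: bank0 2->2 [HIT]
step 10: bank0 2->4 [CONFLICT]
step 11: bank1 3->1 [CONFLICT]
step 12: bank0 4->4 [HIT]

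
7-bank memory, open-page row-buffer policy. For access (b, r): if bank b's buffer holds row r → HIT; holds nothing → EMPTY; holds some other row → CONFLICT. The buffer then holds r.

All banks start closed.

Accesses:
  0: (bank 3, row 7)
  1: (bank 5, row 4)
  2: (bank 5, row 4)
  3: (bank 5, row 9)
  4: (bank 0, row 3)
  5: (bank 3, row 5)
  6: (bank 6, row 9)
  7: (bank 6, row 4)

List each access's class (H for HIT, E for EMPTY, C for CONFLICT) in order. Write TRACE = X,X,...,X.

TRACE = E,E,H,C,E,C,E,C

step 0: bank3 None->7 [EMPTY]
step 1: bank5 None->4 [EMPTY]
step 2: bank5 4->4 [HIT]
step 3: bank5 4->9 [CONFLICT]
step 4: bank0 None->3 [EMPTY]
step 5: bank3 7->5 [CONFLICT]
step 6: bank6 None->9 [EMPTY]
step 7: bank6 9->4 [CONFLICT]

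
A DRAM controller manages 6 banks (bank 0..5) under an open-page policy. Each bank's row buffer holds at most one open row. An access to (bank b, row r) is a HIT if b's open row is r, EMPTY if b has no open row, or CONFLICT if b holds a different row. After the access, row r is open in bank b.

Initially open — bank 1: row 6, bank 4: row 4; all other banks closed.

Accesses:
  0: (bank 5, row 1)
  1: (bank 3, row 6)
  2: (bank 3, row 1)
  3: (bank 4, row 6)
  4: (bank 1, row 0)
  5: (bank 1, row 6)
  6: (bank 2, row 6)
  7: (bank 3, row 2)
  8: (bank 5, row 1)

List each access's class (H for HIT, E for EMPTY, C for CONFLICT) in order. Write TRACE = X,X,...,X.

  [0] b5 r1: no row ⇒ E
  [1] b3 r6: no row ⇒ E
  [2] b3 r1: had r6 ⇒ C
  [3] b4 r6: had r4 ⇒ C
  [4] b1 r0: had r6 ⇒ C
  [5] b1 r6: had r0 ⇒ C
  [6] b2 r6: no row ⇒ E
  [7] b3 r2: had r1 ⇒ C
  [8] b5 r1: had r1 ⇒ H

TRACE = E,E,C,C,C,C,E,C,H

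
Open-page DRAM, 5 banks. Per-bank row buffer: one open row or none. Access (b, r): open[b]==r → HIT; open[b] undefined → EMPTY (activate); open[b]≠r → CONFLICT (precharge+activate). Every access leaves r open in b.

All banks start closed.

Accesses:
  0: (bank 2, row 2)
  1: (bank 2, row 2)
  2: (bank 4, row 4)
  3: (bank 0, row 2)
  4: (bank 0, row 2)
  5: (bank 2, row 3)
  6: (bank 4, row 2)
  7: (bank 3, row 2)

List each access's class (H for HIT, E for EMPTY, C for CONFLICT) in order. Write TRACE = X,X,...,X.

TRACE = E,H,E,E,H,C,C,E

#0 (2,2) E
#1 (2,2) H  (was 2)
#2 (4,4) E
#3 (0,2) E
#4 (0,2) H  (was 2)
#5 (2,3) C  (was 2)
#6 (4,2) C  (was 4)
#7 (3,2) E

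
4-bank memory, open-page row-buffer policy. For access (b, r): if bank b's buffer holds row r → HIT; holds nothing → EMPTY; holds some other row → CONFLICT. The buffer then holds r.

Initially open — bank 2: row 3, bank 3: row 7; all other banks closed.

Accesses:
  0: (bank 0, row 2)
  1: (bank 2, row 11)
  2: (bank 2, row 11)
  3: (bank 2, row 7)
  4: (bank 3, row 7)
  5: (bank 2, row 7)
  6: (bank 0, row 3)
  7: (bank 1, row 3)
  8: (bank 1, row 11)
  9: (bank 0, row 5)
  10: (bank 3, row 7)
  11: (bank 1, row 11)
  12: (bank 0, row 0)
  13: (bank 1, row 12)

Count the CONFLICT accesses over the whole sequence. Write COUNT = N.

COUNT = 7

step 0: bank0 None->2 [EMPTY]
step 1: bank2 3->11 [CONFLICT]
step 2: bank2 11->11 [HIT]
step 3: bank2 11->7 [CONFLICT]
step 4: bank3 7->7 [HIT]
step 5: bank2 7->7 [HIT]
step 6: bank0 2->3 [CONFLICT]
step 7: bank1 None->3 [EMPTY]
step 8: bank1 3->11 [CONFLICT]
step 9: bank0 3->5 [CONFLICT]
step 10: bank3 7->7 [HIT]
step 11: bank1 11->11 [HIT]
step 12: bank0 5->0 [CONFLICT]
step 13: bank1 11->12 [CONFLICT]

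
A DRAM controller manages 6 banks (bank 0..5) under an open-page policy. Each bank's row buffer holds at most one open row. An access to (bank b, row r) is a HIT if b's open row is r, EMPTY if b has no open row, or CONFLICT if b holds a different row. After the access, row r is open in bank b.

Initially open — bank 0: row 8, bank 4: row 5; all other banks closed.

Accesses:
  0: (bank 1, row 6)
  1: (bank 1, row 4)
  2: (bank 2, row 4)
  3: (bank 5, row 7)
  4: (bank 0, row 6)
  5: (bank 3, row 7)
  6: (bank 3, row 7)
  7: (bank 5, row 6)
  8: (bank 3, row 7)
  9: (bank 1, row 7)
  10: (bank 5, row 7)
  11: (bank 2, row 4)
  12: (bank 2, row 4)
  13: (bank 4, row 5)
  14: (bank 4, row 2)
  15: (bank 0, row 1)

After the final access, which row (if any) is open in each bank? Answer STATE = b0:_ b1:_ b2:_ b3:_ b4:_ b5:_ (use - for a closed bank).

STATE = b0:1 b1:7 b2:4 b3:7 b4:2 b5:7

  [0] b1 r6: no row ⇒ E
  [1] b1 r4: had r6 ⇒ C
  [2] b2 r4: no row ⇒ E
  [3] b5 r7: no row ⇒ E
  [4] b0 r6: had r8 ⇒ C
  [5] b3 r7: no row ⇒ E
  [6] b3 r7: had r7 ⇒ H
  [7] b5 r6: had r7 ⇒ C
  [8] b3 r7: had r7 ⇒ H
  [9] b1 r7: had r4 ⇒ C
  [10] b5 r7: had r6 ⇒ C
  [11] b2 r4: had r4 ⇒ H
  [12] b2 r4: had r4 ⇒ H
  [13] b4 r5: had r5 ⇒ H
  [14] b4 r2: had r5 ⇒ C
  [15] b0 r1: had r6 ⇒ C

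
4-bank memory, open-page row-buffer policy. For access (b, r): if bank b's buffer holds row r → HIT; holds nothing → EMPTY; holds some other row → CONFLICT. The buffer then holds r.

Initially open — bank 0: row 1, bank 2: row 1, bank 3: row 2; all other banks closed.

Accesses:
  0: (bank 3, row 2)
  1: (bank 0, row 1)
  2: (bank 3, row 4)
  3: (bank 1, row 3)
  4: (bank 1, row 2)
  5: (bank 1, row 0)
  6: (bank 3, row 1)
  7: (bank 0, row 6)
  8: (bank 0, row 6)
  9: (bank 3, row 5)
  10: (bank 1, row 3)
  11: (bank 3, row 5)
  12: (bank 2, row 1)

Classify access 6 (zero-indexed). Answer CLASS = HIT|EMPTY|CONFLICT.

#0 (3,2) H  (was 2)
#1 (0,1) H  (was 1)
#2 (3,4) C  (was 2)
#3 (1,3) E
#4 (1,2) C  (was 3)
#5 (1,0) C  (was 2)
#6 (3,1) C  (was 4)
#7 (0,6) C  (was 1)
#8 (0,6) H  (was 6)
#9 (3,5) C  (was 1)
#10 (1,3) C  (was 0)
#11 (3,5) H  (was 5)
#12 (2,1) H  (was 1)

CLASS = CONFLICT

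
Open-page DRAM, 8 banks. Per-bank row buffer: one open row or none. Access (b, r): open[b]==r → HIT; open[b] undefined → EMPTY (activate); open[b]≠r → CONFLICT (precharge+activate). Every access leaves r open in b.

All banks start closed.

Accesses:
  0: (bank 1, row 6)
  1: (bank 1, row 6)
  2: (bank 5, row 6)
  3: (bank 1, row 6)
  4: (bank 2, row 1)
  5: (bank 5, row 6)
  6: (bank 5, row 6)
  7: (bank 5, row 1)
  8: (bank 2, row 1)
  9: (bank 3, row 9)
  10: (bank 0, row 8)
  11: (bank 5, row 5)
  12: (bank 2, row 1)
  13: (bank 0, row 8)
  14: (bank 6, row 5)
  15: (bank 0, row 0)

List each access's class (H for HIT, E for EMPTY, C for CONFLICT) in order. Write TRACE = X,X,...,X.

TRACE = E,H,E,H,E,H,H,C,H,E,E,C,H,H,E,C

  [0] b1 r6: no row ⇒ E
  [1] b1 r6: had r6 ⇒ H
  [2] b5 r6: no row ⇒ E
  [3] b1 r6: had r6 ⇒ H
  [4] b2 r1: no row ⇒ E
  [5] b5 r6: had r6 ⇒ H
  [6] b5 r6: had r6 ⇒ H
  [7] b5 r1: had r6 ⇒ C
  [8] b2 r1: had r1 ⇒ H
  [9] b3 r9: no row ⇒ E
  [10] b0 r8: no row ⇒ E
  [11] b5 r5: had r1 ⇒ C
  [12] b2 r1: had r1 ⇒ H
  [13] b0 r8: had r8 ⇒ H
  [14] b6 r5: no row ⇒ E
  [15] b0 r0: had r8 ⇒ C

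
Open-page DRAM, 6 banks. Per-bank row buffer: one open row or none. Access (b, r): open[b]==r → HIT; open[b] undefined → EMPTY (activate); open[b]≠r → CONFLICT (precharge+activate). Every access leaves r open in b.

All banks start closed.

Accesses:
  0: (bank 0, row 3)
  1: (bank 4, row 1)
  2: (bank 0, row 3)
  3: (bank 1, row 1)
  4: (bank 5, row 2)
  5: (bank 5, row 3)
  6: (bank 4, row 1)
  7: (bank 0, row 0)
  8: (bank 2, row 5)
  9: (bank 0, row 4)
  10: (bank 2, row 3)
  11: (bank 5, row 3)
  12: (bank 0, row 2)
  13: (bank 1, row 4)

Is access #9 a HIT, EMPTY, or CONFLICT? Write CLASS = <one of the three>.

0: bank 0 row 3 — prev None → EMPTY
1: bank 4 row 1 — prev None → EMPTY
2: bank 0 row 3 — prev 3 → HIT
3: bank 1 row 1 — prev None → EMPTY
4: bank 5 row 2 — prev None → EMPTY
5: bank 5 row 3 — prev 2 → CONFLICT
6: bank 4 row 1 — prev 1 → HIT
7: bank 0 row 0 — prev 3 → CONFLICT
8: bank 2 row 5 — prev None → EMPTY
9: bank 0 row 4 — prev 0 → CONFLICT
10: bank 2 row 3 — prev 5 → CONFLICT
11: bank 5 row 3 — prev 3 → HIT
12: bank 0 row 2 — prev 4 → CONFLICT
13: bank 1 row 4 — prev 1 → CONFLICT

CLASS = CONFLICT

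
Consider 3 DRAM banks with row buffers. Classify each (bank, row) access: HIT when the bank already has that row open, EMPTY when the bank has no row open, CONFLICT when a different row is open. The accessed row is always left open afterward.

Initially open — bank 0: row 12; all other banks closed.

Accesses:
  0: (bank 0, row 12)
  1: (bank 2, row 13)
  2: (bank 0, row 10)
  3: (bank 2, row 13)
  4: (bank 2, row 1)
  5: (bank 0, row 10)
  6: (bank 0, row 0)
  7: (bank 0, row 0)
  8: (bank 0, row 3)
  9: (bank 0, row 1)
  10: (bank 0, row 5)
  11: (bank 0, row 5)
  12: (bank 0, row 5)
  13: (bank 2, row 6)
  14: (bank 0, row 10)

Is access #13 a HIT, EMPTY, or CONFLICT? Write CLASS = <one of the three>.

CLASS = CONFLICT

0: bank 0 row 12 — prev 12 → HIT
1: bank 2 row 13 — prev None → EMPTY
2: bank 0 row 10 — prev 12 → CONFLICT
3: bank 2 row 13 — prev 13 → HIT
4: bank 2 row 1 — prev 13 → CONFLICT
5: bank 0 row 10 — prev 10 → HIT
6: bank 0 row 0 — prev 10 → CONFLICT
7: bank 0 row 0 — prev 0 → HIT
8: bank 0 row 3 — prev 0 → CONFLICT
9: bank 0 row 1 — prev 3 → CONFLICT
10: bank 0 row 5 — prev 1 → CONFLICT
11: bank 0 row 5 — prev 5 → HIT
12: bank 0 row 5 — prev 5 → HIT
13: bank 2 row 6 — prev 1 → CONFLICT
14: bank 0 row 10 — prev 5 → CONFLICT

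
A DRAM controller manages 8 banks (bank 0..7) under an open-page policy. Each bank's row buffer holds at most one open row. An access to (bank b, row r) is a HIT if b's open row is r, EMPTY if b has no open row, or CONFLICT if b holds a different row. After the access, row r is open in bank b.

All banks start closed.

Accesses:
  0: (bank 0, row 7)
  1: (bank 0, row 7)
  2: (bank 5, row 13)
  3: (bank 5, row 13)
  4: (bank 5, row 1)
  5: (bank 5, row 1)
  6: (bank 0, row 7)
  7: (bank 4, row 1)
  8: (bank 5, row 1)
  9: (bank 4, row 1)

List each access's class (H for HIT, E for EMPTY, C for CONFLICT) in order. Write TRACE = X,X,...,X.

TRACE = E,H,E,H,C,H,H,E,H,H

0: bank 0 row 7 — prev None → EMPTY
1: bank 0 row 7 — prev 7 → HIT
2: bank 5 row 13 — prev None → EMPTY
3: bank 5 row 13 — prev 13 → HIT
4: bank 5 row 1 — prev 13 → CONFLICT
5: bank 5 row 1 — prev 1 → HIT
6: bank 0 row 7 — prev 7 → HIT
7: bank 4 row 1 — prev None → EMPTY
8: bank 5 row 1 — prev 1 → HIT
9: bank 4 row 1 — prev 1 → HIT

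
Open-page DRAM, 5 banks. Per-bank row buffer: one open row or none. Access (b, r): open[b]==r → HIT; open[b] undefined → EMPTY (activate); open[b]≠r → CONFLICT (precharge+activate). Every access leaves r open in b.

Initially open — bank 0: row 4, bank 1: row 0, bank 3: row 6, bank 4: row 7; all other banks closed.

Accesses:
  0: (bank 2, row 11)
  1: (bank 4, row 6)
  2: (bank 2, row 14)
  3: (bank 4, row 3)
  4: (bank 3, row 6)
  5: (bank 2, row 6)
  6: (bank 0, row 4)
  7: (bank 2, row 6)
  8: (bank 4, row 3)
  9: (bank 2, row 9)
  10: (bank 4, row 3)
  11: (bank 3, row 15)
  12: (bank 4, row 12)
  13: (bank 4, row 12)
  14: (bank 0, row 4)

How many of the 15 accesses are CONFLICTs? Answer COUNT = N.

step 0: bank2 None->11 [EMPTY]
step 1: bank4 7->6 [CONFLICT]
step 2: bank2 11->14 [CONFLICT]
step 3: bank4 6->3 [CONFLICT]
step 4: bank3 6->6 [HIT]
step 5: bank2 14->6 [CONFLICT]
step 6: bank0 4->4 [HIT]
step 7: bank2 6->6 [HIT]
step 8: bank4 3->3 [HIT]
step 9: bank2 6->9 [CONFLICT]
step 10: bank4 3->3 [HIT]
step 11: bank3 6->15 [CONFLICT]
step 12: bank4 3->12 [CONFLICT]
step 13: bank4 12->12 [HIT]
step 14: bank0 4->4 [HIT]

COUNT = 7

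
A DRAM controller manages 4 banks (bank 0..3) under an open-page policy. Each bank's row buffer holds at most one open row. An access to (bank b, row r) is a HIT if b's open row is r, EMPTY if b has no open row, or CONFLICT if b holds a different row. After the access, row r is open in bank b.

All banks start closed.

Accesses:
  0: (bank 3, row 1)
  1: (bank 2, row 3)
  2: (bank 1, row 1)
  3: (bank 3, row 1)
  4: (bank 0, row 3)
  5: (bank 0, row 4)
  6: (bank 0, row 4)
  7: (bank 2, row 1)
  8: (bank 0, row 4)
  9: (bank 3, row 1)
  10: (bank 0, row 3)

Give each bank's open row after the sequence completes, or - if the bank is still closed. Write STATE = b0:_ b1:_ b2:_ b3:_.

STATE = b0:3 b1:1 b2:1 b3:1

  [0] b3 r1: no row ⇒ E
  [1] b2 r3: no row ⇒ E
  [2] b1 r1: no row ⇒ E
  [3] b3 r1: had r1 ⇒ H
  [4] b0 r3: no row ⇒ E
  [5] b0 r4: had r3 ⇒ C
  [6] b0 r4: had r4 ⇒ H
  [7] b2 r1: had r3 ⇒ C
  [8] b0 r4: had r4 ⇒ H
  [9] b3 r1: had r1 ⇒ H
  [10] b0 r3: had r4 ⇒ C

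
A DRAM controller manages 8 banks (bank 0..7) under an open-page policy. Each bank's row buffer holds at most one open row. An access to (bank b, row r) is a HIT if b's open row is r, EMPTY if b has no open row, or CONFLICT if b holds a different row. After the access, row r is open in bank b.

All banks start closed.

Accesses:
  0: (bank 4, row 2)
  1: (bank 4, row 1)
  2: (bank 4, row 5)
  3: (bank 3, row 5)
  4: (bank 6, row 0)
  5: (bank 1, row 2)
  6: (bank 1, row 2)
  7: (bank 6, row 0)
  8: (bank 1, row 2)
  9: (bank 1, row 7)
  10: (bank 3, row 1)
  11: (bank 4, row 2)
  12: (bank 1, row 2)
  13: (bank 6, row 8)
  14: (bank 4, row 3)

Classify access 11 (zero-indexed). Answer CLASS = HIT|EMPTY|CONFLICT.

#0 (4,2) E
#1 (4,1) C  (was 2)
#2 (4,5) C  (was 1)
#3 (3,5) E
#4 (6,0) E
#5 (1,2) E
#6 (1,2) H  (was 2)
#7 (6,0) H  (was 0)
#8 (1,2) H  (was 2)
#9 (1,7) C  (was 2)
#10 (3,1) C  (was 5)
#11 (4,2) C  (was 5)
#12 (1,2) C  (was 7)
#13 (6,8) C  (was 0)
#14 (4,3) C  (was 2)

CLASS = CONFLICT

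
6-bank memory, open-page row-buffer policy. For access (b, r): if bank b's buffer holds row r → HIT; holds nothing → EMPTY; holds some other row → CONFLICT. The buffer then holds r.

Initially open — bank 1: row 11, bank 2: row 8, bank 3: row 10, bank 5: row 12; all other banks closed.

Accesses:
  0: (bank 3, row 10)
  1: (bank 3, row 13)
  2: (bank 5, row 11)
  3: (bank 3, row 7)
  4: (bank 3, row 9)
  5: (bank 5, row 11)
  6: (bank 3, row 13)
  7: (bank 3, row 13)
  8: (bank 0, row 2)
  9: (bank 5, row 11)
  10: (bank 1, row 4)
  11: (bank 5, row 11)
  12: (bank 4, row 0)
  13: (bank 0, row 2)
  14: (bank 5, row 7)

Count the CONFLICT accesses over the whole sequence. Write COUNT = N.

  [0] b3 r10: had r10 ⇒ H
  [1] b3 r13: had r10 ⇒ C
  [2] b5 r11: had r12 ⇒ C
  [3] b3 r7: had r13 ⇒ C
  [4] b3 r9: had r7 ⇒ C
  [5] b5 r11: had r11 ⇒ H
  [6] b3 r13: had r9 ⇒ C
  [7] b3 r13: had r13 ⇒ H
  [8] b0 r2: no row ⇒ E
  [9] b5 r11: had r11 ⇒ H
  [10] b1 r4: had r11 ⇒ C
  [11] b5 r11: had r11 ⇒ H
  [12] b4 r0: no row ⇒ E
  [13] b0 r2: had r2 ⇒ H
  [14] b5 r7: had r11 ⇒ C

COUNT = 7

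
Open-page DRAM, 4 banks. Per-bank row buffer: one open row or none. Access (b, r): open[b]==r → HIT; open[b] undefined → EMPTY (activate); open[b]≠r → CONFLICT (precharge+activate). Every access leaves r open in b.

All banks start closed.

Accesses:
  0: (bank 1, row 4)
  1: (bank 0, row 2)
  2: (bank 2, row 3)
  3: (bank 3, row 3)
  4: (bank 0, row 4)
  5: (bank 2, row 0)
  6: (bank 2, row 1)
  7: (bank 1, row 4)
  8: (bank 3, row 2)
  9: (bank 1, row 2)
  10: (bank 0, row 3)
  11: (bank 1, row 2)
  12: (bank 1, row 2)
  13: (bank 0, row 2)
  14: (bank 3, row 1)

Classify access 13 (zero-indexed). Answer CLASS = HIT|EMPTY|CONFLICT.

0: bank 1 row 4 — prev None → EMPTY
1: bank 0 row 2 — prev None → EMPTY
2: bank 2 row 3 — prev None → EMPTY
3: bank 3 row 3 — prev None → EMPTY
4: bank 0 row 4 — prev 2 → CONFLICT
5: bank 2 row 0 — prev 3 → CONFLICT
6: bank 2 row 1 — prev 0 → CONFLICT
7: bank 1 row 4 — prev 4 → HIT
8: bank 3 row 2 — prev 3 → CONFLICT
9: bank 1 row 2 — prev 4 → CONFLICT
10: bank 0 row 3 — prev 4 → CONFLICT
11: bank 1 row 2 — prev 2 → HIT
12: bank 1 row 2 — prev 2 → HIT
13: bank 0 row 2 — prev 3 → CONFLICT
14: bank 3 row 1 — prev 2 → CONFLICT

CLASS = CONFLICT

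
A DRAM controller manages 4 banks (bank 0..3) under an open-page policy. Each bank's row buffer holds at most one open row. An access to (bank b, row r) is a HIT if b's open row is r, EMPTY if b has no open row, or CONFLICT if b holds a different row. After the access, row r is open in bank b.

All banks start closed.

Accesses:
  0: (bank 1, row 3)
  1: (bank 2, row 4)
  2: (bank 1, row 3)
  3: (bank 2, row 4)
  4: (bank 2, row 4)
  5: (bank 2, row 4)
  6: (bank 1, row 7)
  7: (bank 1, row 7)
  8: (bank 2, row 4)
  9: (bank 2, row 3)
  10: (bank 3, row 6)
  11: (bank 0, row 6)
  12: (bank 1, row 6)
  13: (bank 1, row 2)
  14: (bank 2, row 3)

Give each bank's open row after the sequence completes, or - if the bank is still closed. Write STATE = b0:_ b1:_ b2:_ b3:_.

#0 (1,3) E
#1 (2,4) E
#2 (1,3) H  (was 3)
#3 (2,4) H  (was 4)
#4 (2,4) H  (was 4)
#5 (2,4) H  (was 4)
#6 (1,7) C  (was 3)
#7 (1,7) H  (was 7)
#8 (2,4) H  (was 4)
#9 (2,3) C  (was 4)
#10 (3,6) E
#11 (0,6) E
#12 (1,6) C  (was 7)
#13 (1,2) C  (was 6)
#14 (2,3) H  (was 3)

STATE = b0:6 b1:2 b2:3 b3:6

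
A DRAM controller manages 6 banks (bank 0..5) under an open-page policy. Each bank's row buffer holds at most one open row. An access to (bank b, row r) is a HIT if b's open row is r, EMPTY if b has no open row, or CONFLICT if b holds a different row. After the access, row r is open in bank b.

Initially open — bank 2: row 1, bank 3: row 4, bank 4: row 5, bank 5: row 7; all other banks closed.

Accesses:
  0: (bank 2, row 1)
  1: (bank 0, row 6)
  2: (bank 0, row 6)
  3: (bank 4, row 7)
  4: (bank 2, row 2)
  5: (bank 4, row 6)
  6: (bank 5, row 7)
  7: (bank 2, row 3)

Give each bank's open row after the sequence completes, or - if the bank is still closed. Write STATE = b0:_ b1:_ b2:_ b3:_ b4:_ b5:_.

STATE = b0:6 b1:- b2:3 b3:4 b4:6 b5:7

  [0] b2 r1: had r1 ⇒ H
  [1] b0 r6: no row ⇒ E
  [2] b0 r6: had r6 ⇒ H
  [3] b4 r7: had r5 ⇒ C
  [4] b2 r2: had r1 ⇒ C
  [5] b4 r6: had r7 ⇒ C
  [6] b5 r7: had r7 ⇒ H
  [7] b2 r3: had r2 ⇒ C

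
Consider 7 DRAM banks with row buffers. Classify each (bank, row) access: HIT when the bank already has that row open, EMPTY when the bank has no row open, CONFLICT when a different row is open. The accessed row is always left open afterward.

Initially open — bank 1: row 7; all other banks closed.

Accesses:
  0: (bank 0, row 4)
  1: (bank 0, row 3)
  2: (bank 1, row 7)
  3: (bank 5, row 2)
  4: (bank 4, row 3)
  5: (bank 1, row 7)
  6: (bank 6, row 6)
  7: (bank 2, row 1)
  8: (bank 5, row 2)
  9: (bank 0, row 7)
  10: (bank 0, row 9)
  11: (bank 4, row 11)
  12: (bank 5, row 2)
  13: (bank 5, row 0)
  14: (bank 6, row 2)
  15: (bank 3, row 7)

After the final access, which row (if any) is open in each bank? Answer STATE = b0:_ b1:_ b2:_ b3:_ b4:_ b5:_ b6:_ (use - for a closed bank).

STATE = b0:9 b1:7 b2:1 b3:7 b4:11 b5:0 b6:2

step 0: bank0 None->4 [EMPTY]
step 1: bank0 4->3 [CONFLICT]
step 2: bank1 7->7 [HIT]
step 3: bank5 None->2 [EMPTY]
step 4: bank4 None->3 [EMPTY]
step 5: bank1 7->7 [HIT]
step 6: bank6 None->6 [EMPTY]
step 7: bank2 None->1 [EMPTY]
step 8: bank5 2->2 [HIT]
step 9: bank0 3->7 [CONFLICT]
step 10: bank0 7->9 [CONFLICT]
step 11: bank4 3->11 [CONFLICT]
step 12: bank5 2->2 [HIT]
step 13: bank5 2->0 [CONFLICT]
step 14: bank6 6->2 [CONFLICT]
step 15: bank3 None->7 [EMPTY]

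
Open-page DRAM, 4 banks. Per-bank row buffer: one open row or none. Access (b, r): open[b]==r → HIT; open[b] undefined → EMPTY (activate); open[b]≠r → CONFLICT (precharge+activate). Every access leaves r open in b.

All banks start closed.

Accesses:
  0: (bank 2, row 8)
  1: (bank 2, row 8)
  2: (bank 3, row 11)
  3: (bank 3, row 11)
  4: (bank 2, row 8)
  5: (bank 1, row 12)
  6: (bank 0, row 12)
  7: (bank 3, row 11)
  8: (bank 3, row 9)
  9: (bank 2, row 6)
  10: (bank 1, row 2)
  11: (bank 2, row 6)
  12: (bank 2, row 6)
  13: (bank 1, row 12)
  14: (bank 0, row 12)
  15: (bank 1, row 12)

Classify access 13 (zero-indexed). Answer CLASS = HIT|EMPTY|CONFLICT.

CLASS = CONFLICT

0: bank 2 row 8 — prev None → EMPTY
1: bank 2 row 8 — prev 8 → HIT
2: bank 3 row 11 — prev None → EMPTY
3: bank 3 row 11 — prev 11 → HIT
4: bank 2 row 8 — prev 8 → HIT
5: bank 1 row 12 — prev None → EMPTY
6: bank 0 row 12 — prev None → EMPTY
7: bank 3 row 11 — prev 11 → HIT
8: bank 3 row 9 — prev 11 → CONFLICT
9: bank 2 row 6 — prev 8 → CONFLICT
10: bank 1 row 2 — prev 12 → CONFLICT
11: bank 2 row 6 — prev 6 → HIT
12: bank 2 row 6 — prev 6 → HIT
13: bank 1 row 12 — prev 2 → CONFLICT
14: bank 0 row 12 — prev 12 → HIT
15: bank 1 row 12 — prev 12 → HIT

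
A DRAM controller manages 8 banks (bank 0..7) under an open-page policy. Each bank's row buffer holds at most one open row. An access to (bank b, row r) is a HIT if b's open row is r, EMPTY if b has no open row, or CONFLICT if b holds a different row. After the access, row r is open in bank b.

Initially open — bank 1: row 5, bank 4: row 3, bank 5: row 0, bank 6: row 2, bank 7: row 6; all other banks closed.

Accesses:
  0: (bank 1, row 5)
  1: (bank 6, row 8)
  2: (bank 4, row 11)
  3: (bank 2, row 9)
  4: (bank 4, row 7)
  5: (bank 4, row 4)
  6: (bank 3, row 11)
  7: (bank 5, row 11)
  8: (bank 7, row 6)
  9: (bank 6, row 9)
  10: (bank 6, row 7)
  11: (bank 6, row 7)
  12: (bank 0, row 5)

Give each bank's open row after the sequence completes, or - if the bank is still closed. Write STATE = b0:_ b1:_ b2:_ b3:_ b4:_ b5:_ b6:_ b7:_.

0: bank 1 row 5 — prev 5 → HIT
1: bank 6 row 8 — prev 2 → CONFLICT
2: bank 4 row 11 — prev 3 → CONFLICT
3: bank 2 row 9 — prev None → EMPTY
4: bank 4 row 7 — prev 11 → CONFLICT
5: bank 4 row 4 — prev 7 → CONFLICT
6: bank 3 row 11 — prev None → EMPTY
7: bank 5 row 11 — prev 0 → CONFLICT
8: bank 7 row 6 — prev 6 → HIT
9: bank 6 row 9 — prev 8 → CONFLICT
10: bank 6 row 7 — prev 9 → CONFLICT
11: bank 6 row 7 — prev 7 → HIT
12: bank 0 row 5 — prev None → EMPTY

STATE = b0:5 b1:5 b2:9 b3:11 b4:4 b5:11 b6:7 b7:6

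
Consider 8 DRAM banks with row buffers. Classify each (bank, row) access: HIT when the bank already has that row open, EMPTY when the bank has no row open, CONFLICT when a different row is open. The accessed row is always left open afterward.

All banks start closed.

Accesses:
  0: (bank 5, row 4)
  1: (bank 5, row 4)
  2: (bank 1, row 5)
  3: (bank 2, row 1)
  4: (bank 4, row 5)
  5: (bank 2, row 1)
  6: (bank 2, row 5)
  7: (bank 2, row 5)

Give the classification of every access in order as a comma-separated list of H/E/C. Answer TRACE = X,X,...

TRACE = E,H,E,E,E,H,C,H

0: bank 5 row 4 — prev None → EMPTY
1: bank 5 row 4 — prev 4 → HIT
2: bank 1 row 5 — prev None → EMPTY
3: bank 2 row 1 — prev None → EMPTY
4: bank 4 row 5 — prev None → EMPTY
5: bank 2 row 1 — prev 1 → HIT
6: bank 2 row 5 — prev 1 → CONFLICT
7: bank 2 row 5 — prev 5 → HIT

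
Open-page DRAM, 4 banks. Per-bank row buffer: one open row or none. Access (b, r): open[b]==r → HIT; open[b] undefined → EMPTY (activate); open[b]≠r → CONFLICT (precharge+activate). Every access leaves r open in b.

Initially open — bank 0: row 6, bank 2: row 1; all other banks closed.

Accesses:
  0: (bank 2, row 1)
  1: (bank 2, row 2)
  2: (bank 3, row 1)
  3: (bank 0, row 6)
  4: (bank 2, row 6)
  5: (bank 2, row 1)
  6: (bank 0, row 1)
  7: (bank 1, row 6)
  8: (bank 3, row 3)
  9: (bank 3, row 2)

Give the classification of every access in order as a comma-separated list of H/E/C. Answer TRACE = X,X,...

TRACE = H,C,E,H,C,C,C,E,C,C

  [0] b2 r1: had r1 ⇒ H
  [1] b2 r2: had r1 ⇒ C
  [2] b3 r1: no row ⇒ E
  [3] b0 r6: had r6 ⇒ H
  [4] b2 r6: had r2 ⇒ C
  [5] b2 r1: had r6 ⇒ C
  [6] b0 r1: had r6 ⇒ C
  [7] b1 r6: no row ⇒ E
  [8] b3 r3: had r1 ⇒ C
  [9] b3 r2: had r3 ⇒ C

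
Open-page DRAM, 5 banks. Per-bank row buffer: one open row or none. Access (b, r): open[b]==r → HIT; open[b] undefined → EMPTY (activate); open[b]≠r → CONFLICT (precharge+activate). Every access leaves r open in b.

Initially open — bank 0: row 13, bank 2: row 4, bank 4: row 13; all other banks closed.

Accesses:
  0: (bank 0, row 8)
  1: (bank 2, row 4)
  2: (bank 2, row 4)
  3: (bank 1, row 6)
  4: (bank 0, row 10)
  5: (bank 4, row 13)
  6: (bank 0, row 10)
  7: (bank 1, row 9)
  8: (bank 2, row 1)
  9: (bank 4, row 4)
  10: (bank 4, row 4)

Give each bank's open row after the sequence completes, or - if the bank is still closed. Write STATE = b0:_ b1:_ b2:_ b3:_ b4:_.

STATE = b0:10 b1:9 b2:1 b3:- b4:4

0: bank 0 row 8 — prev 13 → CONFLICT
1: bank 2 row 4 — prev 4 → HIT
2: bank 2 row 4 — prev 4 → HIT
3: bank 1 row 6 — prev None → EMPTY
4: bank 0 row 10 — prev 8 → CONFLICT
5: bank 4 row 13 — prev 13 → HIT
6: bank 0 row 10 — prev 10 → HIT
7: bank 1 row 9 — prev 6 → CONFLICT
8: bank 2 row 1 — prev 4 → CONFLICT
9: bank 4 row 4 — prev 13 → CONFLICT
10: bank 4 row 4 — prev 4 → HIT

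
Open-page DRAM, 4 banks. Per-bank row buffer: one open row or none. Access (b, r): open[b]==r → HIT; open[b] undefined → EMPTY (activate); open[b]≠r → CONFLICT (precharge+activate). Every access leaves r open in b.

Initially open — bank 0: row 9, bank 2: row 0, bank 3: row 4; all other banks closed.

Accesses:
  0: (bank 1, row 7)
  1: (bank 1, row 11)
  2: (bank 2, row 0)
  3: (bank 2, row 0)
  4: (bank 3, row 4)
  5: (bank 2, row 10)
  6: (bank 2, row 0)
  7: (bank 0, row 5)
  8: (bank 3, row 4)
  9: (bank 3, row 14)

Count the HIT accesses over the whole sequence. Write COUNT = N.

step 0: bank1 None->7 [EMPTY]
step 1: bank1 7->11 [CONFLICT]
step 2: bank2 0->0 [HIT]
step 3: bank2 0->0 [HIT]
step 4: bank3 4->4 [HIT]
step 5: bank2 0->10 [CONFLICT]
step 6: bank2 10->0 [CONFLICT]
step 7: bank0 9->5 [CONFLICT]
step 8: bank3 4->4 [HIT]
step 9: bank3 4->14 [CONFLICT]

COUNT = 4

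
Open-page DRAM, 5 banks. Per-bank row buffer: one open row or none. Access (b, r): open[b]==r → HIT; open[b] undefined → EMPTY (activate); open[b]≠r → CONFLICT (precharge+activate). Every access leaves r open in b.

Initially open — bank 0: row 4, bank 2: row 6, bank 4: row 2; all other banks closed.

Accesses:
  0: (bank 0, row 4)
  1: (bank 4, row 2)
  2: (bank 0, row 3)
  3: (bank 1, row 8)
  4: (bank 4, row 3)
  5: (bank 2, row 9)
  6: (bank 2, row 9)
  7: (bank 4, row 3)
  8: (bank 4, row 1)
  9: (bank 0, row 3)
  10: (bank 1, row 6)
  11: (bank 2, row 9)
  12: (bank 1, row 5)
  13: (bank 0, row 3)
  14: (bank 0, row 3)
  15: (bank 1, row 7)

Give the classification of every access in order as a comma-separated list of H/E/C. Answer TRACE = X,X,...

TRACE = H,H,C,E,C,C,H,H,C,H,C,H,C,H,H,C

  [0] b0 r4: had r4 ⇒ H
  [1] b4 r2: had r2 ⇒ H
  [2] b0 r3: had r4 ⇒ C
  [3] b1 r8: no row ⇒ E
  [4] b4 r3: had r2 ⇒ C
  [5] b2 r9: had r6 ⇒ C
  [6] b2 r9: had r9 ⇒ H
  [7] b4 r3: had r3 ⇒ H
  [8] b4 r1: had r3 ⇒ C
  [9] b0 r3: had r3 ⇒ H
  [10] b1 r6: had r8 ⇒ C
  [11] b2 r9: had r9 ⇒ H
  [12] b1 r5: had r6 ⇒ C
  [13] b0 r3: had r3 ⇒ H
  [14] b0 r3: had r3 ⇒ H
  [15] b1 r7: had r5 ⇒ C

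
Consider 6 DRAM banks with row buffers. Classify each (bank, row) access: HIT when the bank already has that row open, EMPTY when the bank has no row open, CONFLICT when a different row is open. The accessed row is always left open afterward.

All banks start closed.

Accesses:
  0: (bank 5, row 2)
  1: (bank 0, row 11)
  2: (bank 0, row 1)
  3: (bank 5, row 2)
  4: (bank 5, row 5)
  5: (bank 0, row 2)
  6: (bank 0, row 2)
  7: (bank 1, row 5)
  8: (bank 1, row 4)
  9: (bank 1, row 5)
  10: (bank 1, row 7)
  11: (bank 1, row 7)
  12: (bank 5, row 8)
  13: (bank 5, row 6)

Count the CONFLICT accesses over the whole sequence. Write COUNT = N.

COUNT = 8

0: bank 5 row 2 — prev None → EMPTY
1: bank 0 row 11 — prev None → EMPTY
2: bank 0 row 1 — prev 11 → CONFLICT
3: bank 5 row 2 — prev 2 → HIT
4: bank 5 row 5 — prev 2 → CONFLICT
5: bank 0 row 2 — prev 1 → CONFLICT
6: bank 0 row 2 — prev 2 → HIT
7: bank 1 row 5 — prev None → EMPTY
8: bank 1 row 4 — prev 5 → CONFLICT
9: bank 1 row 5 — prev 4 → CONFLICT
10: bank 1 row 7 — prev 5 → CONFLICT
11: bank 1 row 7 — prev 7 → HIT
12: bank 5 row 8 — prev 5 → CONFLICT
13: bank 5 row 6 — prev 8 → CONFLICT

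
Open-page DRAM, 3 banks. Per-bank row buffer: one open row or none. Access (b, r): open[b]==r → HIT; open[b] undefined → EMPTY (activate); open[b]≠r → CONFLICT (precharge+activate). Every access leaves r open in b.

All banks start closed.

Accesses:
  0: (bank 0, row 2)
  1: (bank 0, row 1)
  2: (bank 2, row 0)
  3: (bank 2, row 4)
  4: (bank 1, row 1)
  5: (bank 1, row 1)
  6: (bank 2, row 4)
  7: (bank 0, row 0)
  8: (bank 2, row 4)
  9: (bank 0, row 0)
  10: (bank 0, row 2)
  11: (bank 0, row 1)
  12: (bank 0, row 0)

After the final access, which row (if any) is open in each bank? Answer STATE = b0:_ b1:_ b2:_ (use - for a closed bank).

  [0] b0 r2: no row ⇒ E
  [1] b0 r1: had r2 ⇒ C
  [2] b2 r0: no row ⇒ E
  [3] b2 r4: had r0 ⇒ C
  [4] b1 r1: no row ⇒ E
  [5] b1 r1: had r1 ⇒ H
  [6] b2 r4: had r4 ⇒ H
  [7] b0 r0: had r1 ⇒ C
  [8] b2 r4: had r4 ⇒ H
  [9] b0 r0: had r0 ⇒ H
  [10] b0 r2: had r0 ⇒ C
  [11] b0 r1: had r2 ⇒ C
  [12] b0 r0: had r1 ⇒ C

STATE = b0:0 b1:1 b2:4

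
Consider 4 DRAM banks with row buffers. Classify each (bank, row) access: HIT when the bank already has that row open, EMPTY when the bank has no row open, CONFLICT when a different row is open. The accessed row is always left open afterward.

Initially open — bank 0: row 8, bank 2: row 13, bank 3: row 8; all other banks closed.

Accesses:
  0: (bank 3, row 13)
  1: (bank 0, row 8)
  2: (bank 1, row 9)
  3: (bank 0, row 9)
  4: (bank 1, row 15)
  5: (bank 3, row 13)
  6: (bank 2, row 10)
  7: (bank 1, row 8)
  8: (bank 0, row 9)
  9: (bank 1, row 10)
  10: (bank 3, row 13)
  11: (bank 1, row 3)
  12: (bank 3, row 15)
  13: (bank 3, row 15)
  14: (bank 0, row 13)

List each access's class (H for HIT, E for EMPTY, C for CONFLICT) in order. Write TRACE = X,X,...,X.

TRACE = C,H,E,C,C,H,C,C,H,C,H,C,C,H,C

0: bank 3 row 13 — prev 8 → CONFLICT
1: bank 0 row 8 — prev 8 → HIT
2: bank 1 row 9 — prev None → EMPTY
3: bank 0 row 9 — prev 8 → CONFLICT
4: bank 1 row 15 — prev 9 → CONFLICT
5: bank 3 row 13 — prev 13 → HIT
6: bank 2 row 10 — prev 13 → CONFLICT
7: bank 1 row 8 — prev 15 → CONFLICT
8: bank 0 row 9 — prev 9 → HIT
9: bank 1 row 10 — prev 8 → CONFLICT
10: bank 3 row 13 — prev 13 → HIT
11: bank 1 row 3 — prev 10 → CONFLICT
12: bank 3 row 15 — prev 13 → CONFLICT
13: bank 3 row 15 — prev 15 → HIT
14: bank 0 row 13 — prev 9 → CONFLICT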